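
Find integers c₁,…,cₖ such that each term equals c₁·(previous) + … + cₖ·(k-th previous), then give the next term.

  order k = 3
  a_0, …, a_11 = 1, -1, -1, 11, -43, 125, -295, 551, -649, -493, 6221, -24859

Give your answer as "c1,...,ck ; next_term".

  a_3 = -4·-1 + -4·-1 + 3·1 = 11
  a_4 = -4·11 + -4·-1 + 3·-1 = -43
  a_5 = -4·-43 + -4·11 + 3·-1 = 125
  a_6 = -4·125 + -4·-43 + 3·11 = -295
  a_7 = -4·-295 + -4·125 + 3·-43 = 551
  a_8 = -4·551 + -4·-295 + 3·125 = -649
  a_9 = -4·-649 + -4·551 + 3·-295 = -493
  a_10 = -4·-493 + -4·-649 + 3·551 = 6221
  a_11 = -4·6221 + -4·-493 + 3·-649 = -24859
  a_12 = -4·-24859 + -4·6221 + 3·-493 = 73073

-4,-4,3 ; 73073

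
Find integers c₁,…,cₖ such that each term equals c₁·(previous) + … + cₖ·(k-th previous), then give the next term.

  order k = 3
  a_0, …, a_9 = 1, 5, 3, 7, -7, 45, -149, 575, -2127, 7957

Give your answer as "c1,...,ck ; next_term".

  a_3 = -3·3 + 3·5 + 1·1 = 7
  a_4 = -3·7 + 3·3 + 1·5 = -7
  a_5 = -3·-7 + 3·7 + 1·3 = 45
  a_6 = -3·45 + 3·-7 + 1·7 = -149
  a_7 = -3·-149 + 3·45 + 1·-7 = 575
  a_8 = -3·575 + 3·-149 + 1·45 = -2127
  a_9 = -3·-2127 + 3·575 + 1·-149 = 7957
  a_10 = -3·7957 + 3·-2127 + 1·575 = -29677

-3,3,1 ; -29677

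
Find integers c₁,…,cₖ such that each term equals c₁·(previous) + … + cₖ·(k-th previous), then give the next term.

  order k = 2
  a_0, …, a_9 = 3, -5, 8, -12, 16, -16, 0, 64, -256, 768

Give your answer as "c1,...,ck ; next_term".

  a_2 = -4·-5 + -4·3 = 8
  a_3 = -4·8 + -4·-5 = -12
  a_4 = -4·-12 + -4·8 = 16
  a_5 = -4·16 + -4·-12 = -16
  a_6 = -4·-16 + -4·16 = 0
  a_7 = -4·0 + -4·-16 = 64
  a_8 = -4·64 + -4·0 = -256
  a_9 = -4·-256 + -4·64 = 768
  a_10 = -4·768 + -4·-256 = -2048

-4,-4 ; -2048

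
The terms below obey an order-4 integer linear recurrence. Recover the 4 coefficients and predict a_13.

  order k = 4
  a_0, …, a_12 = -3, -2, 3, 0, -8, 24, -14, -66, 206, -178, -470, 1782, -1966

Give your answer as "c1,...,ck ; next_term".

-1,-2,4,-2 ; -3122

  a_4 = -1·0 + -2·3 + 4·-2 + -2·-3 = -8
  a_5 = -1·-8 + -2·0 + 4·3 + -2·-2 = 24
  a_6 = -1·24 + -2·-8 + 4·0 + -2·3 = -14
  a_7 = -1·-14 + -2·24 + 4·-8 + -2·0 = -66
  a_8 = -1·-66 + -2·-14 + 4·24 + -2·-8 = 206
  a_9 = -1·206 + -2·-66 + 4·-14 + -2·24 = -178
  a_10 = -1·-178 + -2·206 + 4·-66 + -2·-14 = -470
  a_11 = -1·-470 + -2·-178 + 4·206 + -2·-66 = 1782
  a_12 = -1·1782 + -2·-470 + 4·-178 + -2·206 = -1966
  a_13 = -1·-1966 + -2·1782 + 4·-470 + -2·-178 = -3122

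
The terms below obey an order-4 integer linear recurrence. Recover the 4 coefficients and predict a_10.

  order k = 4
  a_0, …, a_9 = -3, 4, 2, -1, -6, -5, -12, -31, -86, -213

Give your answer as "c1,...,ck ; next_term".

2,1,0,2 ; -536

  a_4 = 2·-1 + 1·2 + 0·4 + 2·-3 = -6
  a_5 = 2·-6 + 1·-1 + 0·2 + 2·4 = -5
  a_6 = 2·-5 + 1·-6 + 0·-1 + 2·2 = -12
  a_7 = 2·-12 + 1·-5 + 0·-6 + 2·-1 = -31
  a_8 = 2·-31 + 1·-12 + 0·-5 + 2·-6 = -86
  a_9 = 2·-86 + 1·-31 + 0·-12 + 2·-5 = -213
  a_10 = 2·-213 + 1·-86 + 0·-31 + 2·-12 = -536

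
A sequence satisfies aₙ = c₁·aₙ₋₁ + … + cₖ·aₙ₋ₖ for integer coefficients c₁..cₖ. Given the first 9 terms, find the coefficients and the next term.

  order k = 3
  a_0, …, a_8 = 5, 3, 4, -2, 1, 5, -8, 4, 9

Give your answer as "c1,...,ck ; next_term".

-1,-1,1 ; -21

  a_3 = -1·4 + -1·3 + 1·5 = -2
  a_4 = -1·-2 + -1·4 + 1·3 = 1
  a_5 = -1·1 + -1·-2 + 1·4 = 5
  a_6 = -1·5 + -1·1 + 1·-2 = -8
  a_7 = -1·-8 + -1·5 + 1·1 = 4
  a_8 = -1·4 + -1·-8 + 1·5 = 9
  a_9 = -1·9 + -1·4 + 1·-8 = -21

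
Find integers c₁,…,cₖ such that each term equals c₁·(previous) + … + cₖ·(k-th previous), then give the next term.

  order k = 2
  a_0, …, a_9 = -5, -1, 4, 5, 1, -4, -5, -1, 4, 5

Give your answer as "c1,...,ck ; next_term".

1,-1 ; 1

  a_2 = 1·-1 + -1·-5 = 4
  a_3 = 1·4 + -1·-1 = 5
  a_4 = 1·5 + -1·4 = 1
  a_5 = 1·1 + -1·5 = -4
  a_6 = 1·-4 + -1·1 = -5
  a_7 = 1·-5 + -1·-4 = -1
  a_8 = 1·-1 + -1·-5 = 4
  a_9 = 1·4 + -1·-1 = 5
  a_10 = 1·5 + -1·4 = 1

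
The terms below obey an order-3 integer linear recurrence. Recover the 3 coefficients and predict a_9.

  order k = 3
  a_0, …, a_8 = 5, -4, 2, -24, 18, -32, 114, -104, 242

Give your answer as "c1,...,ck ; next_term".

  a_3 = 0·2 + 1·-4 + -4·5 = -24
  a_4 = 0·-24 + 1·2 + -4·-4 = 18
  a_5 = 0·18 + 1·-24 + -4·2 = -32
  a_6 = 0·-32 + 1·18 + -4·-24 = 114
  a_7 = 0·114 + 1·-32 + -4·18 = -104
  a_8 = 0·-104 + 1·114 + -4·-32 = 242
  a_9 = 0·242 + 1·-104 + -4·114 = -560

0,1,-4 ; -560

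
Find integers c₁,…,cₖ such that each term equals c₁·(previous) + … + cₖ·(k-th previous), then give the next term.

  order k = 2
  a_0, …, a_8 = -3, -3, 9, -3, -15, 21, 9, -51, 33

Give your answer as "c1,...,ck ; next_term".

-1,-2 ; 69

  a_2 = -1·-3 + -2·-3 = 9
  a_3 = -1·9 + -2·-3 = -3
  a_4 = -1·-3 + -2·9 = -15
  a_5 = -1·-15 + -2·-3 = 21
  a_6 = -1·21 + -2·-15 = 9
  a_7 = -1·9 + -2·21 = -51
  a_8 = -1·-51 + -2·9 = 33
  a_9 = -1·33 + -2·-51 = 69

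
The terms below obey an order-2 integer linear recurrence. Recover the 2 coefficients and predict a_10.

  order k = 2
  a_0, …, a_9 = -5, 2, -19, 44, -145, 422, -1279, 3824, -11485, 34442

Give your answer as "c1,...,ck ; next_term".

  a_2 = -2·2 + 3·-5 = -19
  a_3 = -2·-19 + 3·2 = 44
  a_4 = -2·44 + 3·-19 = -145
  a_5 = -2·-145 + 3·44 = 422
  a_6 = -2·422 + 3·-145 = -1279
  a_7 = -2·-1279 + 3·422 = 3824
  a_8 = -2·3824 + 3·-1279 = -11485
  a_9 = -2·-11485 + 3·3824 = 34442
  a_10 = -2·34442 + 3·-11485 = -103339

-2,3 ; -103339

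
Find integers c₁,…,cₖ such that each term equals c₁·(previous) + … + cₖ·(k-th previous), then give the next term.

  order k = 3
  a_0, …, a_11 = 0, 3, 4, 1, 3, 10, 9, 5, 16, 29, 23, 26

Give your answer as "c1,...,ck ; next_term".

  a_3 = 1·4 + -1·3 + 2·0 = 1
  a_4 = 1·1 + -1·4 + 2·3 = 3
  a_5 = 1·3 + -1·1 + 2·4 = 10
  a_6 = 1·10 + -1·3 + 2·1 = 9
  a_7 = 1·9 + -1·10 + 2·3 = 5
  a_8 = 1·5 + -1·9 + 2·10 = 16
  a_9 = 1·16 + -1·5 + 2·9 = 29
  a_10 = 1·29 + -1·16 + 2·5 = 23
  a_11 = 1·23 + -1·29 + 2·16 = 26
  a_12 = 1·26 + -1·23 + 2·29 = 61

1,-1,2 ; 61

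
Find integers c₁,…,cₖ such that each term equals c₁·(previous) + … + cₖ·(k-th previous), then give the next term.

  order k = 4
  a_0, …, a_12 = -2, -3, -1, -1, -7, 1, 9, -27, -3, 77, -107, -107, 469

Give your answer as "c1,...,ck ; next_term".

  a_4 = -1·-1 + -2·-1 + 2·-3 + 2·-2 = -7
  a_5 = -1·-7 + -2·-1 + 2·-1 + 2·-3 = 1
  a_6 = -1·1 + -2·-7 + 2·-1 + 2·-1 = 9
  a_7 = -1·9 + -2·1 + 2·-7 + 2·-1 = -27
  a_8 = -1·-27 + -2·9 + 2·1 + 2·-7 = -3
  a_9 = -1·-3 + -2·-27 + 2·9 + 2·1 = 77
  a_10 = -1·77 + -2·-3 + 2·-27 + 2·9 = -107
  a_11 = -1·-107 + -2·77 + 2·-3 + 2·-27 = -107
  a_12 = -1·-107 + -2·-107 + 2·77 + 2·-3 = 469
  a_13 = -1·469 + -2·-107 + 2·-107 + 2·77 = -315

-1,-2,2,2 ; -315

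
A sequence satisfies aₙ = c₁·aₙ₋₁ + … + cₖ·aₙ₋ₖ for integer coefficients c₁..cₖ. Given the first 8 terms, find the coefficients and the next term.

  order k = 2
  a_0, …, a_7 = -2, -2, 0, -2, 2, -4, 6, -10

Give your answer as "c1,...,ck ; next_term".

  a_2 = -1·-2 + 1·-2 = 0
  a_3 = -1·0 + 1·-2 = -2
  a_4 = -1·-2 + 1·0 = 2
  a_5 = -1·2 + 1·-2 = -4
  a_6 = -1·-4 + 1·2 = 6
  a_7 = -1·6 + 1·-4 = -10
  a_8 = -1·-10 + 1·6 = 16

-1,1 ; 16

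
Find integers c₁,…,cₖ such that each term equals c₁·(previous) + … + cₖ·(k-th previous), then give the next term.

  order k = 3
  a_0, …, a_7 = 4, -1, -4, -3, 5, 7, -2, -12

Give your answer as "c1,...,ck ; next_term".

0,-1,-1 ; -5

  a_3 = 0·-4 + -1·-1 + -1·4 = -3
  a_4 = 0·-3 + -1·-4 + -1·-1 = 5
  a_5 = 0·5 + -1·-3 + -1·-4 = 7
  a_6 = 0·7 + -1·5 + -1·-3 = -2
  a_7 = 0·-2 + -1·7 + -1·5 = -12
  a_8 = 0·-12 + -1·-2 + -1·7 = -5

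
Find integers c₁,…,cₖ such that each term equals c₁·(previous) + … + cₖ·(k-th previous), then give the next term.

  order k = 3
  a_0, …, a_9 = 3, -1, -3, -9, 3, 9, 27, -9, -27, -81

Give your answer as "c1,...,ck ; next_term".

0,0,-3 ; 27

  a_3 = 0·-3 + 0·-1 + -3·3 = -9
  a_4 = 0·-9 + 0·-3 + -3·-1 = 3
  a_5 = 0·3 + 0·-9 + -3·-3 = 9
  a_6 = 0·9 + 0·3 + -3·-9 = 27
  a_7 = 0·27 + 0·9 + -3·3 = -9
  a_8 = 0·-9 + 0·27 + -3·9 = -27
  a_9 = 0·-27 + 0·-9 + -3·27 = -81
  a_10 = 0·-81 + 0·-27 + -3·-9 = 27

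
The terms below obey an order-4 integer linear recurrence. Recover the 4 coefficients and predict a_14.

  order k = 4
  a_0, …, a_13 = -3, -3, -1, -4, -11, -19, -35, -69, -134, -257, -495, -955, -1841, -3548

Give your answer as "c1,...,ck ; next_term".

  a_4 = 1·-4 + 1·-1 + 1·-3 + 1·-3 = -11
  a_5 = 1·-11 + 1·-4 + 1·-1 + 1·-3 = -19
  a_6 = 1·-19 + 1·-11 + 1·-4 + 1·-1 = -35
  a_7 = 1·-35 + 1·-19 + 1·-11 + 1·-4 = -69
  a_8 = 1·-69 + 1·-35 + 1·-19 + 1·-11 = -134
  a_9 = 1·-134 + 1·-69 + 1·-35 + 1·-19 = -257
  a_10 = 1·-257 + 1·-134 + 1·-69 + 1·-35 = -495
  a_11 = 1·-495 + 1·-257 + 1·-134 + 1·-69 = -955
  a_12 = 1·-955 + 1·-495 + 1·-257 + 1·-134 = -1841
  a_13 = 1·-1841 + 1·-955 + 1·-495 + 1·-257 = -3548
  a_14 = 1·-3548 + 1·-1841 + 1·-955 + 1·-495 = -6839

1,1,1,1 ; -6839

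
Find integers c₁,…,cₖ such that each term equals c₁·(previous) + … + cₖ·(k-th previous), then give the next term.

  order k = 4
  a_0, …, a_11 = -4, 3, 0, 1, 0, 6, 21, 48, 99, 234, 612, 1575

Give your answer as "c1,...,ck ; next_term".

  a_4 = 3·1 + -3·0 + 3·3 + 3·-4 = 0
  a_5 = 3·0 + -3·1 + 3·0 + 3·3 = 6
  a_6 = 3·6 + -3·0 + 3·1 + 3·0 = 21
  a_7 = 3·21 + -3·6 + 3·0 + 3·1 = 48
  a_8 = 3·48 + -3·21 + 3·6 + 3·0 = 99
  a_9 = 3·99 + -3·48 + 3·21 + 3·6 = 234
  a_10 = 3·234 + -3·99 + 3·48 + 3·21 = 612
  a_11 = 3·612 + -3·234 + 3·99 + 3·48 = 1575
  a_12 = 3·1575 + -3·612 + 3·234 + 3·99 = 3888

3,-3,3,3 ; 3888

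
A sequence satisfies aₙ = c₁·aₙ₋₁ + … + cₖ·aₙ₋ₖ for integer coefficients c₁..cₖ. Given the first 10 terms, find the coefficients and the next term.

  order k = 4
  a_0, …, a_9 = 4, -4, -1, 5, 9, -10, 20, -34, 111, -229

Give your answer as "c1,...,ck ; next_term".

-1,2,-1,3 ; 545

  a_4 = -1·5 + 2·-1 + -1·-4 + 3·4 = 9
  a_5 = -1·9 + 2·5 + -1·-1 + 3·-4 = -10
  a_6 = -1·-10 + 2·9 + -1·5 + 3·-1 = 20
  a_7 = -1·20 + 2·-10 + -1·9 + 3·5 = -34
  a_8 = -1·-34 + 2·20 + -1·-10 + 3·9 = 111
  a_9 = -1·111 + 2·-34 + -1·20 + 3·-10 = -229
  a_10 = -1·-229 + 2·111 + -1·-34 + 3·20 = 545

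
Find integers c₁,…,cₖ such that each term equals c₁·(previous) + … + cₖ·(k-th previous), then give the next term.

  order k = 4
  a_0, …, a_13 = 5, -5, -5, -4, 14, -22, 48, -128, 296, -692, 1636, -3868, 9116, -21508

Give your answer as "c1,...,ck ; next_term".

-1,2,-2,2 ; 50748

  a_4 = -1·-4 + 2·-5 + -2·-5 + 2·5 = 14
  a_5 = -1·14 + 2·-4 + -2·-5 + 2·-5 = -22
  a_6 = -1·-22 + 2·14 + -2·-4 + 2·-5 = 48
  a_7 = -1·48 + 2·-22 + -2·14 + 2·-4 = -128
  a_8 = -1·-128 + 2·48 + -2·-22 + 2·14 = 296
  a_9 = -1·296 + 2·-128 + -2·48 + 2·-22 = -692
  a_10 = -1·-692 + 2·296 + -2·-128 + 2·48 = 1636
  a_11 = -1·1636 + 2·-692 + -2·296 + 2·-128 = -3868
  a_12 = -1·-3868 + 2·1636 + -2·-692 + 2·296 = 9116
  a_13 = -1·9116 + 2·-3868 + -2·1636 + 2·-692 = -21508
  a_14 = -1·-21508 + 2·9116 + -2·-3868 + 2·1636 = 50748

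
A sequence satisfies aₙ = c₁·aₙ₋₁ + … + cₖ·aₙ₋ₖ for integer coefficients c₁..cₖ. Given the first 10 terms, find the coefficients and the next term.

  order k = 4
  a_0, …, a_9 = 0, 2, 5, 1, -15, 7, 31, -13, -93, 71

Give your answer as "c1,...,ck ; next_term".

  a_4 = -1·1 + -2·5 + -2·2 + 2·0 = -15
  a_5 = -1·-15 + -2·1 + -2·5 + 2·2 = 7
  a_6 = -1·7 + -2·-15 + -2·1 + 2·5 = 31
  a_7 = -1·31 + -2·7 + -2·-15 + 2·1 = -13
  a_8 = -1·-13 + -2·31 + -2·7 + 2·-15 = -93
  a_9 = -1·-93 + -2·-13 + -2·31 + 2·7 = 71
  a_10 = -1·71 + -2·-93 + -2·-13 + 2·31 = 203

-1,-2,-2,2 ; 203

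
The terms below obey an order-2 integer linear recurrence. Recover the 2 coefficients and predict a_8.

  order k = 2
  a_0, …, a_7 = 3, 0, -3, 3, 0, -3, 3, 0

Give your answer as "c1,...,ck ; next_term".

  a_2 = -1·0 + -1·3 = -3
  a_3 = -1·-3 + -1·0 = 3
  a_4 = -1·3 + -1·-3 = 0
  a_5 = -1·0 + -1·3 = -3
  a_6 = -1·-3 + -1·0 = 3
  a_7 = -1·3 + -1·-3 = 0
  a_8 = -1·0 + -1·3 = -3

-1,-1 ; -3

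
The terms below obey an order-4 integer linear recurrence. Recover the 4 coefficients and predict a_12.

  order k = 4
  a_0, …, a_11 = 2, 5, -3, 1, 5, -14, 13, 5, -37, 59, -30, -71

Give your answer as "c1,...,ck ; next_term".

-1,-1,1,-1 ; 197

  a_4 = -1·1 + -1·-3 + 1·5 + -1·2 = 5
  a_5 = -1·5 + -1·1 + 1·-3 + -1·5 = -14
  a_6 = -1·-14 + -1·5 + 1·1 + -1·-3 = 13
  a_7 = -1·13 + -1·-14 + 1·5 + -1·1 = 5
  a_8 = -1·5 + -1·13 + 1·-14 + -1·5 = -37
  a_9 = -1·-37 + -1·5 + 1·13 + -1·-14 = 59
  a_10 = -1·59 + -1·-37 + 1·5 + -1·13 = -30
  a_11 = -1·-30 + -1·59 + 1·-37 + -1·5 = -71
  a_12 = -1·-71 + -1·-30 + 1·59 + -1·-37 = 197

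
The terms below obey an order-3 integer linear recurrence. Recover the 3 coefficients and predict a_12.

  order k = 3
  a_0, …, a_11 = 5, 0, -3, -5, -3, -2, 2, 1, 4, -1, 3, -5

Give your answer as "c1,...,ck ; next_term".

0,1,-1 ; 4

  a_3 = 0·-3 + 1·0 + -1·5 = -5
  a_4 = 0·-5 + 1·-3 + -1·0 = -3
  a_5 = 0·-3 + 1·-5 + -1·-3 = -2
  a_6 = 0·-2 + 1·-3 + -1·-5 = 2
  a_7 = 0·2 + 1·-2 + -1·-3 = 1
  a_8 = 0·1 + 1·2 + -1·-2 = 4
  a_9 = 0·4 + 1·1 + -1·2 = -1
  a_10 = 0·-1 + 1·4 + -1·1 = 3
  a_11 = 0·3 + 1·-1 + -1·4 = -5
  a_12 = 0·-5 + 1·3 + -1·-1 = 4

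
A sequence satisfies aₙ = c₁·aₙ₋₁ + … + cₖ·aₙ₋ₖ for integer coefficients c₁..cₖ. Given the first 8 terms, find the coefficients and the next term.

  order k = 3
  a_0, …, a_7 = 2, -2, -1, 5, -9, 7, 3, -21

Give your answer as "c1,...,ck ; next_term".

  a_3 = -1·-1 + 0·-2 + 2·2 = 5
  a_4 = -1·5 + 0·-1 + 2·-2 = -9
  a_5 = -1·-9 + 0·5 + 2·-1 = 7
  a_6 = -1·7 + 0·-9 + 2·5 = 3
  a_7 = -1·3 + 0·7 + 2·-9 = -21
  a_8 = -1·-21 + 0·3 + 2·7 = 35

-1,0,2 ; 35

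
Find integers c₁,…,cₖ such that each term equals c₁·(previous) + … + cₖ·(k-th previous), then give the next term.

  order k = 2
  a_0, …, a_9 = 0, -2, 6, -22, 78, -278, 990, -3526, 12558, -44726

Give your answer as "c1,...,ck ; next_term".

-3,2 ; 159294

  a_2 = -3·-2 + 2·0 = 6
  a_3 = -3·6 + 2·-2 = -22
  a_4 = -3·-22 + 2·6 = 78
  a_5 = -3·78 + 2·-22 = -278
  a_6 = -3·-278 + 2·78 = 990
  a_7 = -3·990 + 2·-278 = -3526
  a_8 = -3·-3526 + 2·990 = 12558
  a_9 = -3·12558 + 2·-3526 = -44726
  a_10 = -3·-44726 + 2·12558 = 159294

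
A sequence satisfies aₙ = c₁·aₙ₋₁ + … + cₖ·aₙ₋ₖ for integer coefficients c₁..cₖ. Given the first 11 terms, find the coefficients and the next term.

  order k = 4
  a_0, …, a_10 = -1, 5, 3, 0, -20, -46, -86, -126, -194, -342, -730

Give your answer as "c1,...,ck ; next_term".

  a_4 = 3·0 + -2·3 + -2·5 + 4·-1 = -20
  a_5 = 3·-20 + -2·0 + -2·3 + 4·5 = -46
  a_6 = 3·-46 + -2·-20 + -2·0 + 4·3 = -86
  a_7 = 3·-86 + -2·-46 + -2·-20 + 4·0 = -126
  a_8 = 3·-126 + -2·-86 + -2·-46 + 4·-20 = -194
  a_9 = 3·-194 + -2·-126 + -2·-86 + 4·-46 = -342
  a_10 = 3·-342 + -2·-194 + -2·-126 + 4·-86 = -730
  a_11 = 3·-730 + -2·-342 + -2·-194 + 4·-126 = -1622

3,-2,-2,4 ; -1622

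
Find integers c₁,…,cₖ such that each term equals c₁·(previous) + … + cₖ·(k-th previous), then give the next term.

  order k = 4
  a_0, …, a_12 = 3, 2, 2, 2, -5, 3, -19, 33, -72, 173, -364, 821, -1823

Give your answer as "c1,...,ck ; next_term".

-1,2,-2,-1 ; 4020

  a_4 = -1·2 + 2·2 + -2·2 + -1·3 = -5
  a_5 = -1·-5 + 2·2 + -2·2 + -1·2 = 3
  a_6 = -1·3 + 2·-5 + -2·2 + -1·2 = -19
  a_7 = -1·-19 + 2·3 + -2·-5 + -1·2 = 33
  a_8 = -1·33 + 2·-19 + -2·3 + -1·-5 = -72
  a_9 = -1·-72 + 2·33 + -2·-19 + -1·3 = 173
  a_10 = -1·173 + 2·-72 + -2·33 + -1·-19 = -364
  a_11 = -1·-364 + 2·173 + -2·-72 + -1·33 = 821
  a_12 = -1·821 + 2·-364 + -2·173 + -1·-72 = -1823
  a_13 = -1·-1823 + 2·821 + -2·-364 + -1·173 = 4020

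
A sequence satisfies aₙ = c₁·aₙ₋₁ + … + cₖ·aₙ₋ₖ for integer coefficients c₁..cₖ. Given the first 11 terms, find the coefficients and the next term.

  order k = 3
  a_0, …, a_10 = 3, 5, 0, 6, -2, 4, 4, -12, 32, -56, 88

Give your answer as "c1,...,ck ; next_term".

  a_3 = -2·0 + 0·5 + 2·3 = 6
  a_4 = -2·6 + 0·0 + 2·5 = -2
  a_5 = -2·-2 + 0·6 + 2·0 = 4
  a_6 = -2·4 + 0·-2 + 2·6 = 4
  a_7 = -2·4 + 0·4 + 2·-2 = -12
  a_8 = -2·-12 + 0·4 + 2·4 = 32
  a_9 = -2·32 + 0·-12 + 2·4 = -56
  a_10 = -2·-56 + 0·32 + 2·-12 = 88
  a_11 = -2·88 + 0·-56 + 2·32 = -112

-2,0,2 ; -112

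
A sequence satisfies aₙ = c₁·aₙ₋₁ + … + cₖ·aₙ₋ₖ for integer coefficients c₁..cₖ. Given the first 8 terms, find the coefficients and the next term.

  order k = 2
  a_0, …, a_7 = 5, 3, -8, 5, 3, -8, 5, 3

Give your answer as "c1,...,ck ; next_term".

-1,-1 ; -8

  a_2 = -1·3 + -1·5 = -8
  a_3 = -1·-8 + -1·3 = 5
  a_4 = -1·5 + -1·-8 = 3
  a_5 = -1·3 + -1·5 = -8
  a_6 = -1·-8 + -1·3 = 5
  a_7 = -1·5 + -1·-8 = 3
  a_8 = -1·3 + -1·5 = -8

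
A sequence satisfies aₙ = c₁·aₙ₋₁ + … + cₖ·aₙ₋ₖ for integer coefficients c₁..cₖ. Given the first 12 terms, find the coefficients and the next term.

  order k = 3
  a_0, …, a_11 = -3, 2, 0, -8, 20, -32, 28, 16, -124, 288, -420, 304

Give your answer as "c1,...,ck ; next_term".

  a_3 = -2·0 + -1·2 + 2·-3 = -8
  a_4 = -2·-8 + -1·0 + 2·2 = 20
  a_5 = -2·20 + -1·-8 + 2·0 = -32
  a_6 = -2·-32 + -1·20 + 2·-8 = 28
  a_7 = -2·28 + -1·-32 + 2·20 = 16
  a_8 = -2·16 + -1·28 + 2·-32 = -124
  a_9 = -2·-124 + -1·16 + 2·28 = 288
  a_10 = -2·288 + -1·-124 + 2·16 = -420
  a_11 = -2·-420 + -1·288 + 2·-124 = 304
  a_12 = -2·304 + -1·-420 + 2·288 = 388

-2,-1,2 ; 388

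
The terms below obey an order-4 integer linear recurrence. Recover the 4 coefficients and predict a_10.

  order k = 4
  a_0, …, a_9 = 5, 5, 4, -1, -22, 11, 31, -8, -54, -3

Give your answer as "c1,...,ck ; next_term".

  a_4 = -1·-1 + -2·4 + -2·5 + -1·5 = -22
  a_5 = -1·-22 + -2·-1 + -2·4 + -1·5 = 11
  a_6 = -1·11 + -2·-22 + -2·-1 + -1·4 = 31
  a_7 = -1·31 + -2·11 + -2·-22 + -1·-1 = -8
  a_8 = -1·-8 + -2·31 + -2·11 + -1·-22 = -54
  a_9 = -1·-54 + -2·-8 + -2·31 + -1·11 = -3
  a_10 = -1·-3 + -2·-54 + -2·-8 + -1·31 = 96

-1,-2,-2,-1 ; 96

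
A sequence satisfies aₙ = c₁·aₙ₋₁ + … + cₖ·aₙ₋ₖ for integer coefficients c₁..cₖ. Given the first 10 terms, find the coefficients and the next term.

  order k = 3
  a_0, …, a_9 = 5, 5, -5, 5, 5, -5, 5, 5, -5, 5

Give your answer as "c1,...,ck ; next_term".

0,0,1 ; 5

  a_3 = 0·-5 + 0·5 + 1·5 = 5
  a_4 = 0·5 + 0·-5 + 1·5 = 5
  a_5 = 0·5 + 0·5 + 1·-5 = -5
  a_6 = 0·-5 + 0·5 + 1·5 = 5
  a_7 = 0·5 + 0·-5 + 1·5 = 5
  a_8 = 0·5 + 0·5 + 1·-5 = -5
  a_9 = 0·-5 + 0·5 + 1·5 = 5
  a_10 = 0·5 + 0·-5 + 1·5 = 5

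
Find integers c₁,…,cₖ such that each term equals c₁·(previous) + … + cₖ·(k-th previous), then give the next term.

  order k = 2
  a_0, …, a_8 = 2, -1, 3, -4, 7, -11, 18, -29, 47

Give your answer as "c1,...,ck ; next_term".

-1,1 ; -76

  a_2 = -1·-1 + 1·2 = 3
  a_3 = -1·3 + 1·-1 = -4
  a_4 = -1·-4 + 1·3 = 7
  a_5 = -1·7 + 1·-4 = -11
  a_6 = -1·-11 + 1·7 = 18
  a_7 = -1·18 + 1·-11 = -29
  a_8 = -1·-29 + 1·18 = 47
  a_9 = -1·47 + 1·-29 = -76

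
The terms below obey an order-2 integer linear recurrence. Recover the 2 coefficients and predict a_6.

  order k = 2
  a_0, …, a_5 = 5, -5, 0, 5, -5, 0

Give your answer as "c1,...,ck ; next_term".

  a_2 = -1·-5 + -1·5 = 0
  a_3 = -1·0 + -1·-5 = 5
  a_4 = -1·5 + -1·0 = -5
  a_5 = -1·-5 + -1·5 = 0
  a_6 = -1·0 + -1·-5 = 5

-1,-1 ; 5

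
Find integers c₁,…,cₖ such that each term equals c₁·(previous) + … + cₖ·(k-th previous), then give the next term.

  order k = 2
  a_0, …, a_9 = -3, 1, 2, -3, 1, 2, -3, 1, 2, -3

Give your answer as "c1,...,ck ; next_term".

  a_2 = -1·1 + -1·-3 = 2
  a_3 = -1·2 + -1·1 = -3
  a_4 = -1·-3 + -1·2 = 1
  a_5 = -1·1 + -1·-3 = 2
  a_6 = -1·2 + -1·1 = -3
  a_7 = -1·-3 + -1·2 = 1
  a_8 = -1·1 + -1·-3 = 2
  a_9 = -1·2 + -1·1 = -3
  a_10 = -1·-3 + -1·2 = 1

-1,-1 ; 1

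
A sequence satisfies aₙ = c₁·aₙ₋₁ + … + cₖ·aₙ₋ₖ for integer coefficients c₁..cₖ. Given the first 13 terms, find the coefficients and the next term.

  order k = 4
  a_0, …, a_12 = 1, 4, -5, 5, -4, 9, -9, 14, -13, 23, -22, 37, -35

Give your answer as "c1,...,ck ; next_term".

0,1,0,1 ; 60

  a_4 = 0·5 + 1·-5 + 0·4 + 1·1 = -4
  a_5 = 0·-4 + 1·5 + 0·-5 + 1·4 = 9
  a_6 = 0·9 + 1·-4 + 0·5 + 1·-5 = -9
  a_7 = 0·-9 + 1·9 + 0·-4 + 1·5 = 14
  a_8 = 0·14 + 1·-9 + 0·9 + 1·-4 = -13
  a_9 = 0·-13 + 1·14 + 0·-9 + 1·9 = 23
  a_10 = 0·23 + 1·-13 + 0·14 + 1·-9 = -22
  a_11 = 0·-22 + 1·23 + 0·-13 + 1·14 = 37
  a_12 = 0·37 + 1·-22 + 0·23 + 1·-13 = -35
  a_13 = 0·-35 + 1·37 + 0·-22 + 1·23 = 60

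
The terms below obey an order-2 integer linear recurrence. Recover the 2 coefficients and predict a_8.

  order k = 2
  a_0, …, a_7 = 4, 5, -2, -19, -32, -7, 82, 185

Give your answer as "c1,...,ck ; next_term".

2,-3 ; 124

  a_2 = 2·5 + -3·4 = -2
  a_3 = 2·-2 + -3·5 = -19
  a_4 = 2·-19 + -3·-2 = -32
  a_5 = 2·-32 + -3·-19 = -7
  a_6 = 2·-7 + -3·-32 = 82
  a_7 = 2·82 + -3·-7 = 185
  a_8 = 2·185 + -3·82 = 124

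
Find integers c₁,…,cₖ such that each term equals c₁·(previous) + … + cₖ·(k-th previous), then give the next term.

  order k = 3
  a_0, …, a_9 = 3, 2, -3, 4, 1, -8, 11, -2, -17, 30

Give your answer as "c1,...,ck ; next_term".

-1,-1,1 ; -15

  a_3 = -1·-3 + -1·2 + 1·3 = 4
  a_4 = -1·4 + -1·-3 + 1·2 = 1
  a_5 = -1·1 + -1·4 + 1·-3 = -8
  a_6 = -1·-8 + -1·1 + 1·4 = 11
  a_7 = -1·11 + -1·-8 + 1·1 = -2
  a_8 = -1·-2 + -1·11 + 1·-8 = -17
  a_9 = -1·-17 + -1·-2 + 1·11 = 30
  a_10 = -1·30 + -1·-17 + 1·-2 = -15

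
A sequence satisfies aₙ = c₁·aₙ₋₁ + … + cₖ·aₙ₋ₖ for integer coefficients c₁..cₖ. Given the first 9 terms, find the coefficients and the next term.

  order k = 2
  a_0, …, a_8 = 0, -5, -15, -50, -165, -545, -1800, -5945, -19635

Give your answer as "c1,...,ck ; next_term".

3,1 ; -64850

  a_2 = 3·-5 + 1·0 = -15
  a_3 = 3·-15 + 1·-5 = -50
  a_4 = 3·-50 + 1·-15 = -165
  a_5 = 3·-165 + 1·-50 = -545
  a_6 = 3·-545 + 1·-165 = -1800
  a_7 = 3·-1800 + 1·-545 = -5945
  a_8 = 3·-5945 + 1·-1800 = -19635
  a_9 = 3·-19635 + 1·-5945 = -64850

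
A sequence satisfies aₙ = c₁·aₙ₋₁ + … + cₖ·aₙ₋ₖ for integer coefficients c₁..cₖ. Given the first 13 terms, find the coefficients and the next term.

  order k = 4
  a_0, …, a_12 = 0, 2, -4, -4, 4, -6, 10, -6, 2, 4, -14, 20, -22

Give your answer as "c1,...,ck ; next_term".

-1,0,0,-1 ; 18

  a_4 = -1·-4 + 0·-4 + 0·2 + -1·0 = 4
  a_5 = -1·4 + 0·-4 + 0·-4 + -1·2 = -6
  a_6 = -1·-6 + 0·4 + 0·-4 + -1·-4 = 10
  a_7 = -1·10 + 0·-6 + 0·4 + -1·-4 = -6
  a_8 = -1·-6 + 0·10 + 0·-6 + -1·4 = 2
  a_9 = -1·2 + 0·-6 + 0·10 + -1·-6 = 4
  a_10 = -1·4 + 0·2 + 0·-6 + -1·10 = -14
  a_11 = -1·-14 + 0·4 + 0·2 + -1·-6 = 20
  a_12 = -1·20 + 0·-14 + 0·4 + -1·2 = -22
  a_13 = -1·-22 + 0·20 + 0·-14 + -1·4 = 18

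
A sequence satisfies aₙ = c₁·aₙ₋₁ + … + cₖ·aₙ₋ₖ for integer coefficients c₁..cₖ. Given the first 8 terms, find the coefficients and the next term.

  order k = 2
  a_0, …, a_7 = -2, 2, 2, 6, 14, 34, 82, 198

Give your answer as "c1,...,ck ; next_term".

2,1 ; 478

  a_2 = 2·2 + 1·-2 = 2
  a_3 = 2·2 + 1·2 = 6
  a_4 = 2·6 + 1·2 = 14
  a_5 = 2·14 + 1·6 = 34
  a_6 = 2·34 + 1·14 = 82
  a_7 = 2·82 + 1·34 = 198
  a_8 = 2·198 + 1·82 = 478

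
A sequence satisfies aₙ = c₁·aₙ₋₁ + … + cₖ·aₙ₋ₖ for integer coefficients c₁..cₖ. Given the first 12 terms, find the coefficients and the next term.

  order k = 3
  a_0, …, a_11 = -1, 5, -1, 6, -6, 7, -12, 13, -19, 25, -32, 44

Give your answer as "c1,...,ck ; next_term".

0,1,-1 ; -57

  a_3 = 0·-1 + 1·5 + -1·-1 = 6
  a_4 = 0·6 + 1·-1 + -1·5 = -6
  a_5 = 0·-6 + 1·6 + -1·-1 = 7
  a_6 = 0·7 + 1·-6 + -1·6 = -12
  a_7 = 0·-12 + 1·7 + -1·-6 = 13
  a_8 = 0·13 + 1·-12 + -1·7 = -19
  a_9 = 0·-19 + 1·13 + -1·-12 = 25
  a_10 = 0·25 + 1·-19 + -1·13 = -32
  a_11 = 0·-32 + 1·25 + -1·-19 = 44
  a_12 = 0·44 + 1·-32 + -1·25 = -57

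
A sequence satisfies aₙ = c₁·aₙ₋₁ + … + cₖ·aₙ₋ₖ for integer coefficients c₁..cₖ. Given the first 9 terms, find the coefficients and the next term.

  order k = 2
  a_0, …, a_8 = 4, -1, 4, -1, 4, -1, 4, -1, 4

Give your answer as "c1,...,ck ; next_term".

0,1 ; -1

  a_2 = 0·-1 + 1·4 = 4
  a_3 = 0·4 + 1·-1 = -1
  a_4 = 0·-1 + 1·4 = 4
  a_5 = 0·4 + 1·-1 = -1
  a_6 = 0·-1 + 1·4 = 4
  a_7 = 0·4 + 1·-1 = -1
  a_8 = 0·-1 + 1·4 = 4
  a_9 = 0·4 + 1·-1 = -1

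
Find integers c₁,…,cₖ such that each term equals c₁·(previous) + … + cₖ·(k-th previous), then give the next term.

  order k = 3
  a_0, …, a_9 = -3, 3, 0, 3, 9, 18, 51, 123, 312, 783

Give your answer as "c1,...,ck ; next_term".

1,3,2 ; 1965

  a_3 = 1·0 + 3·3 + 2·-3 = 3
  a_4 = 1·3 + 3·0 + 2·3 = 9
  a_5 = 1·9 + 3·3 + 2·0 = 18
  a_6 = 1·18 + 3·9 + 2·3 = 51
  a_7 = 1·51 + 3·18 + 2·9 = 123
  a_8 = 1·123 + 3·51 + 2·18 = 312
  a_9 = 1·312 + 3·123 + 2·51 = 783
  a_10 = 1·783 + 3·312 + 2·123 = 1965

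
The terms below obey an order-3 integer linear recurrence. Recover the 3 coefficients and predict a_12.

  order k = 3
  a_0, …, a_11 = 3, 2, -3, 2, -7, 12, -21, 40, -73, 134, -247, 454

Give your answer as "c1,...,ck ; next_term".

-1,1,-1 ; -835

  a_3 = -1·-3 + 1·2 + -1·3 = 2
  a_4 = -1·2 + 1·-3 + -1·2 = -7
  a_5 = -1·-7 + 1·2 + -1·-3 = 12
  a_6 = -1·12 + 1·-7 + -1·2 = -21
  a_7 = -1·-21 + 1·12 + -1·-7 = 40
  a_8 = -1·40 + 1·-21 + -1·12 = -73
  a_9 = -1·-73 + 1·40 + -1·-21 = 134
  a_10 = -1·134 + 1·-73 + -1·40 = -247
  a_11 = -1·-247 + 1·134 + -1·-73 = 454
  a_12 = -1·454 + 1·-247 + -1·134 = -835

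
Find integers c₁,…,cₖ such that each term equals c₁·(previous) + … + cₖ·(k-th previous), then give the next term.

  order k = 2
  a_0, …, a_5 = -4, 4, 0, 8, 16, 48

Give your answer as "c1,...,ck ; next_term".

  a_2 = 2·4 + 2·-4 = 0
  a_3 = 2·0 + 2·4 = 8
  a_4 = 2·8 + 2·0 = 16
  a_5 = 2·16 + 2·8 = 48
  a_6 = 2·48 + 2·16 = 128

2,2 ; 128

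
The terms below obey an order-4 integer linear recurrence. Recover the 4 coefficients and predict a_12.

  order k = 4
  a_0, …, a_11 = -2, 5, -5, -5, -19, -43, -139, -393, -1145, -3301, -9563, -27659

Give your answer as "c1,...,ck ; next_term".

2,2,1,2 ; -80035

  a_4 = 2·-5 + 2·-5 + 1·5 + 2·-2 = -19
  a_5 = 2·-19 + 2·-5 + 1·-5 + 2·5 = -43
  a_6 = 2·-43 + 2·-19 + 1·-5 + 2·-5 = -139
  a_7 = 2·-139 + 2·-43 + 1·-19 + 2·-5 = -393
  a_8 = 2·-393 + 2·-139 + 1·-43 + 2·-19 = -1145
  a_9 = 2·-1145 + 2·-393 + 1·-139 + 2·-43 = -3301
  a_10 = 2·-3301 + 2·-1145 + 1·-393 + 2·-139 = -9563
  a_11 = 2·-9563 + 2·-3301 + 1·-1145 + 2·-393 = -27659
  a_12 = 2·-27659 + 2·-9563 + 1·-3301 + 2·-1145 = -80035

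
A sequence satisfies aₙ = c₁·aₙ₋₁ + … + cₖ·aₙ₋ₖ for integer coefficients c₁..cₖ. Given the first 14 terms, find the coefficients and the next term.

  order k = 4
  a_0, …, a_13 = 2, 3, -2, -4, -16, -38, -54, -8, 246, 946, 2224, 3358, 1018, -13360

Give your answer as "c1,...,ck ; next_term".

  a_4 = 3·-4 + -3·-2 + -2·3 + -2·2 = -16
  a_5 = 3·-16 + -3·-4 + -2·-2 + -2·3 = -38
  a_6 = 3·-38 + -3·-16 + -2·-4 + -2·-2 = -54
  a_7 = 3·-54 + -3·-38 + -2·-16 + -2·-4 = -8
  a_8 = 3·-8 + -3·-54 + -2·-38 + -2·-16 = 246
  a_9 = 3·246 + -3·-8 + -2·-54 + -2·-38 = 946
  a_10 = 3·946 + -3·246 + -2·-8 + -2·-54 = 2224
  a_11 = 3·2224 + -3·946 + -2·246 + -2·-8 = 3358
  a_12 = 3·3358 + -3·2224 + -2·946 + -2·246 = 1018
  a_13 = 3·1018 + -3·3358 + -2·2224 + -2·946 = -13360
  a_14 = 3·-13360 + -3·1018 + -2·3358 + -2·2224 = -54298

3,-3,-2,-2 ; -54298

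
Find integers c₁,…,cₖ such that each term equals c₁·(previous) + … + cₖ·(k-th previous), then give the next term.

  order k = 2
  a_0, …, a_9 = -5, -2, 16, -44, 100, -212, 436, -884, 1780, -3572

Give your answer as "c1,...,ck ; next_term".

-3,-2 ; 7156

  a_2 = -3·-2 + -2·-5 = 16
  a_3 = -3·16 + -2·-2 = -44
  a_4 = -3·-44 + -2·16 = 100
  a_5 = -3·100 + -2·-44 = -212
  a_6 = -3·-212 + -2·100 = 436
  a_7 = -3·436 + -2·-212 = -884
  a_8 = -3·-884 + -2·436 = 1780
  a_9 = -3·1780 + -2·-884 = -3572
  a_10 = -3·-3572 + -2·1780 = 7156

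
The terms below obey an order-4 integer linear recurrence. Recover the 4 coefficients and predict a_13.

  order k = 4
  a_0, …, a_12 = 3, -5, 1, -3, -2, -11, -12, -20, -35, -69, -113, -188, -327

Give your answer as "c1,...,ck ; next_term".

  a_4 = 1·-3 + 0·1 + 1·-5 + 2·3 = -2
  a_5 = 1·-2 + 0·-3 + 1·1 + 2·-5 = -11
  a_6 = 1·-11 + 0·-2 + 1·-3 + 2·1 = -12
  a_7 = 1·-12 + 0·-11 + 1·-2 + 2·-3 = -20
  a_8 = 1·-20 + 0·-12 + 1·-11 + 2·-2 = -35
  a_9 = 1·-35 + 0·-20 + 1·-12 + 2·-11 = -69
  a_10 = 1·-69 + 0·-35 + 1·-20 + 2·-12 = -113
  a_11 = 1·-113 + 0·-69 + 1·-35 + 2·-20 = -188
  a_12 = 1·-188 + 0·-113 + 1·-69 + 2·-35 = -327
  a_13 = 1·-327 + 0·-188 + 1·-113 + 2·-69 = -578

1,0,1,2 ; -578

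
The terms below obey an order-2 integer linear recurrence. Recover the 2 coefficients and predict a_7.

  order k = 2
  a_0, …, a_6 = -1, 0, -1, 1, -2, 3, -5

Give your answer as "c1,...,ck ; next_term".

  a_2 = -1·0 + 1·-1 = -1
  a_3 = -1·-1 + 1·0 = 1
  a_4 = -1·1 + 1·-1 = -2
  a_5 = -1·-2 + 1·1 = 3
  a_6 = -1·3 + 1·-2 = -5
  a_7 = -1·-5 + 1·3 = 8

-1,1 ; 8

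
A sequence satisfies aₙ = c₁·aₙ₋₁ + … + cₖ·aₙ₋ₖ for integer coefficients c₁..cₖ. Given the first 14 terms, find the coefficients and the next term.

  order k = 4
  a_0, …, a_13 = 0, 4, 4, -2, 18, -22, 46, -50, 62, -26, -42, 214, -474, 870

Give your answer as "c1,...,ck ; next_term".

  a_4 = -1·-2 + 2·4 + 2·4 + -2·0 = 18
  a_5 = -1·18 + 2·-2 + 2·4 + -2·4 = -22
  a_6 = -1·-22 + 2·18 + 2·-2 + -2·4 = 46
  a_7 = -1·46 + 2·-22 + 2·18 + -2·-2 = -50
  a_8 = -1·-50 + 2·46 + 2·-22 + -2·18 = 62
  a_9 = -1·62 + 2·-50 + 2·46 + -2·-22 = -26
  a_10 = -1·-26 + 2·62 + 2·-50 + -2·46 = -42
  a_11 = -1·-42 + 2·-26 + 2·62 + -2·-50 = 214
  a_12 = -1·214 + 2·-42 + 2·-26 + -2·62 = -474
  a_13 = -1·-474 + 2·214 + 2·-42 + -2·-26 = 870
  a_14 = -1·870 + 2·-474 + 2·214 + -2·-42 = -1306

-1,2,2,-2 ; -1306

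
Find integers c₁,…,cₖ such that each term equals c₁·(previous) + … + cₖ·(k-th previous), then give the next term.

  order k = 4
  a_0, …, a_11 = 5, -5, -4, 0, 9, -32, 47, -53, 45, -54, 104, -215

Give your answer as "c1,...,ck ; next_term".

-2,-1,1,2 ; 362

  a_4 = -2·0 + -1·-4 + 1·-5 + 2·5 = 9
  a_5 = -2·9 + -1·0 + 1·-4 + 2·-5 = -32
  a_6 = -2·-32 + -1·9 + 1·0 + 2·-4 = 47
  a_7 = -2·47 + -1·-32 + 1·9 + 2·0 = -53
  a_8 = -2·-53 + -1·47 + 1·-32 + 2·9 = 45
  a_9 = -2·45 + -1·-53 + 1·47 + 2·-32 = -54
  a_10 = -2·-54 + -1·45 + 1·-53 + 2·47 = 104
  a_11 = -2·104 + -1·-54 + 1·45 + 2·-53 = -215
  a_12 = -2·-215 + -1·104 + 1·-54 + 2·45 = 362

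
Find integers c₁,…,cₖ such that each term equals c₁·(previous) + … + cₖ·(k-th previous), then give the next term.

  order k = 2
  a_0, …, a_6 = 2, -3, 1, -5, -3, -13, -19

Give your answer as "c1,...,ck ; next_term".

1,2 ; -45

  a_2 = 1·-3 + 2·2 = 1
  a_3 = 1·1 + 2·-3 = -5
  a_4 = 1·-5 + 2·1 = -3
  a_5 = 1·-3 + 2·-5 = -13
  a_6 = 1·-13 + 2·-3 = -19
  a_7 = 1·-19 + 2·-13 = -45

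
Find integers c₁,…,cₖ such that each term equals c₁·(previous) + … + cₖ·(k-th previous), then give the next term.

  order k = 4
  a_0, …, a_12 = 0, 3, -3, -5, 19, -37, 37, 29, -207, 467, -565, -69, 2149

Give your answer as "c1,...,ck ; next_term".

  a_4 = -2·-5 + -2·-3 + 1·3 + -2·0 = 19
  a_5 = -2·19 + -2·-5 + 1·-3 + -2·3 = -37
  a_6 = -2·-37 + -2·19 + 1·-5 + -2·-3 = 37
  a_7 = -2·37 + -2·-37 + 1·19 + -2·-5 = 29
  a_8 = -2·29 + -2·37 + 1·-37 + -2·19 = -207
  a_9 = -2·-207 + -2·29 + 1·37 + -2·-37 = 467
  a_10 = -2·467 + -2·-207 + 1·29 + -2·37 = -565
  a_11 = -2·-565 + -2·467 + 1·-207 + -2·29 = -69
  a_12 = -2·-69 + -2·-565 + 1·467 + -2·-207 = 2149
  a_13 = -2·2149 + -2·-69 + 1·-565 + -2·467 = -5659

-2,-2,1,-2 ; -5659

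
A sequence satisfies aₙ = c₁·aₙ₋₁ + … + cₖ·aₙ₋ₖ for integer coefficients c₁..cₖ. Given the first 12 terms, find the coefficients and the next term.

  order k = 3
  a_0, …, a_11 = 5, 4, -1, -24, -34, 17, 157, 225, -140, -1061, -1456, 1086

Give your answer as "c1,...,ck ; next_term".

  a_3 = 1·-1 + -2·4 + -3·5 = -24
  a_4 = 1·-24 + -2·-1 + -3·4 = -34
  a_5 = 1·-34 + -2·-24 + -3·-1 = 17
  a_6 = 1·17 + -2·-34 + -3·-24 = 157
  a_7 = 1·157 + -2·17 + -3·-34 = 225
  a_8 = 1·225 + -2·157 + -3·17 = -140
  a_9 = 1·-140 + -2·225 + -3·157 = -1061
  a_10 = 1·-1061 + -2·-140 + -3·225 = -1456
  a_11 = 1·-1456 + -2·-1061 + -3·-140 = 1086
  a_12 = 1·1086 + -2·-1456 + -3·-1061 = 7181

1,-2,-3 ; 7181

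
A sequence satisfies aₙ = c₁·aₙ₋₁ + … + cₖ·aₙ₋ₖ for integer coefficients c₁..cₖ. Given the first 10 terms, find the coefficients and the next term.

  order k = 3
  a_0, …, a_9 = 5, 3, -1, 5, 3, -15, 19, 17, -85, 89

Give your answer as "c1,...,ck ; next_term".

-1,-2,2 ; 115

  a_3 = -1·-1 + -2·3 + 2·5 = 5
  a_4 = -1·5 + -2·-1 + 2·3 = 3
  a_5 = -1·3 + -2·5 + 2·-1 = -15
  a_6 = -1·-15 + -2·3 + 2·5 = 19
  a_7 = -1·19 + -2·-15 + 2·3 = 17
  a_8 = -1·17 + -2·19 + 2·-15 = -85
  a_9 = -1·-85 + -2·17 + 2·19 = 89
  a_10 = -1·89 + -2·-85 + 2·17 = 115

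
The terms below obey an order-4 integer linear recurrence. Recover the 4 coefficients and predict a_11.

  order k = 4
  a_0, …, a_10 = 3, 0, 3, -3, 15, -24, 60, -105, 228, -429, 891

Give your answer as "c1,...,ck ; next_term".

  a_4 = -2·-3 + 1·3 + 3·0 + 2·3 = 15
  a_5 = -2·15 + 1·-3 + 3·3 + 2·0 = -24
  a_6 = -2·-24 + 1·15 + 3·-3 + 2·3 = 60
  a_7 = -2·60 + 1·-24 + 3·15 + 2·-3 = -105
  a_8 = -2·-105 + 1·60 + 3·-24 + 2·15 = 228
  a_9 = -2·228 + 1·-105 + 3·60 + 2·-24 = -429
  a_10 = -2·-429 + 1·228 + 3·-105 + 2·60 = 891
  a_11 = -2·891 + 1·-429 + 3·228 + 2·-105 = -1737

-2,1,3,2 ; -1737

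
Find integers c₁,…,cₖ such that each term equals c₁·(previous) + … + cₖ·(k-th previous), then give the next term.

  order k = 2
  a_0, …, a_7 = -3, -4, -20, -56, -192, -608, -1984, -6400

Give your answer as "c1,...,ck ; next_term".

2,4 ; -20736

  a_2 = 2·-4 + 4·-3 = -20
  a_3 = 2·-20 + 4·-4 = -56
  a_4 = 2·-56 + 4·-20 = -192
  a_5 = 2·-192 + 4·-56 = -608
  a_6 = 2·-608 + 4·-192 = -1984
  a_7 = 2·-1984 + 4·-608 = -6400
  a_8 = 2·-6400 + 4·-1984 = -20736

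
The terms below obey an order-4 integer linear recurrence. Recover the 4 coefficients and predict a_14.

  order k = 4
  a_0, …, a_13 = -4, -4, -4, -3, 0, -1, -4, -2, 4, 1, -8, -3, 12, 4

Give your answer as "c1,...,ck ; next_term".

0,-1,0,1 ; -20

  a_4 = 0·-3 + -1·-4 + 0·-4 + 1·-4 = 0
  a_5 = 0·0 + -1·-3 + 0·-4 + 1·-4 = -1
  a_6 = 0·-1 + -1·0 + 0·-3 + 1·-4 = -4
  a_7 = 0·-4 + -1·-1 + 0·0 + 1·-3 = -2
  a_8 = 0·-2 + -1·-4 + 0·-1 + 1·0 = 4
  a_9 = 0·4 + -1·-2 + 0·-4 + 1·-1 = 1
  a_10 = 0·1 + -1·4 + 0·-2 + 1·-4 = -8
  a_11 = 0·-8 + -1·1 + 0·4 + 1·-2 = -3
  a_12 = 0·-3 + -1·-8 + 0·1 + 1·4 = 12
  a_13 = 0·12 + -1·-3 + 0·-8 + 1·1 = 4
  a_14 = 0·4 + -1·12 + 0·-3 + 1·-8 = -20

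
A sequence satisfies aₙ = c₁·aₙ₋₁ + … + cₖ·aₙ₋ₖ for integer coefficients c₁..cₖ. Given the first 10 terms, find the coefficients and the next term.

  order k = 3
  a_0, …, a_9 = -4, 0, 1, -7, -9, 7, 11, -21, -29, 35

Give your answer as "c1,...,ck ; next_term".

  a_3 = 1·1 + -2·0 + 2·-4 = -7
  a_4 = 1·-7 + -2·1 + 2·0 = -9
  a_5 = 1·-9 + -2·-7 + 2·1 = 7
  a_6 = 1·7 + -2·-9 + 2·-7 = 11
  a_7 = 1·11 + -2·7 + 2·-9 = -21
  a_8 = 1·-21 + -2·11 + 2·7 = -29
  a_9 = 1·-29 + -2·-21 + 2·11 = 35
  a_10 = 1·35 + -2·-29 + 2·-21 = 51

1,-2,2 ; 51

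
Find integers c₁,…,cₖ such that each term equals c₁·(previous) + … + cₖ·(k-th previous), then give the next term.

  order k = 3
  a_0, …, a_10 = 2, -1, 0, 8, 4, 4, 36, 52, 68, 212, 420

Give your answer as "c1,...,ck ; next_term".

1,0,4 ; 692

  a_3 = 1·0 + 0·-1 + 4·2 = 8
  a_4 = 1·8 + 0·0 + 4·-1 = 4
  a_5 = 1·4 + 0·8 + 4·0 = 4
  a_6 = 1·4 + 0·4 + 4·8 = 36
  a_7 = 1·36 + 0·4 + 4·4 = 52
  a_8 = 1·52 + 0·36 + 4·4 = 68
  a_9 = 1·68 + 0·52 + 4·36 = 212
  a_10 = 1·212 + 0·68 + 4·52 = 420
  a_11 = 1·420 + 0·212 + 4·68 = 692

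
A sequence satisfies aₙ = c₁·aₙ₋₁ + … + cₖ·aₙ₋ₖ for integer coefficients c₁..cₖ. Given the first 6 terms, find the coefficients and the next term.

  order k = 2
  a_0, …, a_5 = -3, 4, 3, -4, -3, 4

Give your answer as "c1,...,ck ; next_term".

  a_2 = 0·4 + -1·-3 = 3
  a_3 = 0·3 + -1·4 = -4
  a_4 = 0·-4 + -1·3 = -3
  a_5 = 0·-3 + -1·-4 = 4
  a_6 = 0·4 + -1·-3 = 3

0,-1 ; 3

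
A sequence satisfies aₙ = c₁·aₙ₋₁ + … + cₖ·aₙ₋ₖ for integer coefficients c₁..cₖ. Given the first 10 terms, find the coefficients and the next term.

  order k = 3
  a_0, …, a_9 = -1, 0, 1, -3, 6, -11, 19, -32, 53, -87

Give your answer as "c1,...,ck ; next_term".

  a_3 = -2·1 + 0·0 + 1·-1 = -3
  a_4 = -2·-3 + 0·1 + 1·0 = 6
  a_5 = -2·6 + 0·-3 + 1·1 = -11
  a_6 = -2·-11 + 0·6 + 1·-3 = 19
  a_7 = -2·19 + 0·-11 + 1·6 = -32
  a_8 = -2·-32 + 0·19 + 1·-11 = 53
  a_9 = -2·53 + 0·-32 + 1·19 = -87
  a_10 = -2·-87 + 0·53 + 1·-32 = 142

-2,0,1 ; 142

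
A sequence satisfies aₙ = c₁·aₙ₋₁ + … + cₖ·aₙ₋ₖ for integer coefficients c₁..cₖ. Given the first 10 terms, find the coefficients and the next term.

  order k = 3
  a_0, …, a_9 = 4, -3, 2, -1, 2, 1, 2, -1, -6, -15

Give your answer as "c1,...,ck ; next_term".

2,-1,-2 ; -22

  a_3 = 2·2 + -1·-3 + -2·4 = -1
  a_4 = 2·-1 + -1·2 + -2·-3 = 2
  a_5 = 2·2 + -1·-1 + -2·2 = 1
  a_6 = 2·1 + -1·2 + -2·-1 = 2
  a_7 = 2·2 + -1·1 + -2·2 = -1
  a_8 = 2·-1 + -1·2 + -2·1 = -6
  a_9 = 2·-6 + -1·-1 + -2·2 = -15
  a_10 = 2·-15 + -1·-6 + -2·-1 = -22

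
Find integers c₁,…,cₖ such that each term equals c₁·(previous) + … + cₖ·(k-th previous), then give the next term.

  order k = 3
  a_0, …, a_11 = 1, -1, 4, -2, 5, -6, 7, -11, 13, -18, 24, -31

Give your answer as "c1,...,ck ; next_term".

  a_3 = 0·4 + 1·-1 + -1·1 = -2
  a_4 = 0·-2 + 1·4 + -1·-1 = 5
  a_5 = 0·5 + 1·-2 + -1·4 = -6
  a_6 = 0·-6 + 1·5 + -1·-2 = 7
  a_7 = 0·7 + 1·-6 + -1·5 = -11
  a_8 = 0·-11 + 1·7 + -1·-6 = 13
  a_9 = 0·13 + 1·-11 + -1·7 = -18
  a_10 = 0·-18 + 1·13 + -1·-11 = 24
  a_11 = 0·24 + 1·-18 + -1·13 = -31
  a_12 = 0·-31 + 1·24 + -1·-18 = 42

0,1,-1 ; 42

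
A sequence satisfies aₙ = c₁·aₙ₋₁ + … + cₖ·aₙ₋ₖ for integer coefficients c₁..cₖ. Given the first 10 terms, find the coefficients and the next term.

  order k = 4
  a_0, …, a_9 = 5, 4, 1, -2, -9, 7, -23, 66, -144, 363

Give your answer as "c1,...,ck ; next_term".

  a_4 = -2·-2 + 1·1 + -1·4 + -2·5 = -9
  a_5 = -2·-9 + 1·-2 + -1·1 + -2·4 = 7
  a_6 = -2·7 + 1·-9 + -1·-2 + -2·1 = -23
  a_7 = -2·-23 + 1·7 + -1·-9 + -2·-2 = 66
  a_8 = -2·66 + 1·-23 + -1·7 + -2·-9 = -144
  a_9 = -2·-144 + 1·66 + -1·-23 + -2·7 = 363
  a_10 = -2·363 + 1·-144 + -1·66 + -2·-23 = -890

-2,1,-1,-2 ; -890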